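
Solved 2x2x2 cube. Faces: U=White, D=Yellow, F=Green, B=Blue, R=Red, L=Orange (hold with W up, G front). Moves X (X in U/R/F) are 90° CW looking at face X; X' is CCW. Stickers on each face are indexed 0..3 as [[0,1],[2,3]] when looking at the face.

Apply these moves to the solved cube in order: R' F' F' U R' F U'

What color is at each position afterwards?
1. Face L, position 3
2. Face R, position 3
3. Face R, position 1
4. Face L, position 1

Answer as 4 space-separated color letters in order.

Answer: R O O R

Derivation:
After move 1 (R'): R=RRRR U=WBWB F=GWGW D=YGYG B=YBYB
After move 2 (F'): F=WWGG U=WBRR R=GRYR D=OOYG L=OBOW
After move 3 (F'): F=WGWG U=WBGY R=OROR D=BWYG L=OROR
After move 4 (U): U=GWYB F=ORWG R=YBOR B=ORYB L=WGOR
After move 5 (R'): R=BRYO U=GYYO F=OWWB D=BRYG B=GRWB
After move 6 (F): F=WOBW U=GYRG R=YROO D=YBYG L=WBOR
After move 7 (U'): U=YGGR F=WBBW R=WOOO B=YRWB L=GROR
Query 1: L[3] = R
Query 2: R[3] = O
Query 3: R[1] = O
Query 4: L[1] = R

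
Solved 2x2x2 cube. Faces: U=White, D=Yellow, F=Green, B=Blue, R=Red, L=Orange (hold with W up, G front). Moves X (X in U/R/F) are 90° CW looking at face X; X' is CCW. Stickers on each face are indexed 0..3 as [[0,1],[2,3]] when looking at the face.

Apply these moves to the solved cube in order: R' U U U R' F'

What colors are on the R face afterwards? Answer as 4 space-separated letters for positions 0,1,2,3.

Answer: O R Y R

Derivation:
After move 1 (R'): R=RRRR U=WBWB F=GWGW D=YGYG B=YBYB
After move 2 (U): U=WWBB F=RRGW R=YBRR B=OOYB L=GWOO
After move 3 (U): U=BWBW F=YBGW R=OORR B=GWYB L=RROO
After move 4 (U): U=BBWW F=OOGW R=GWRR B=RRYB L=YBOO
After move 5 (R'): R=WRGR U=BYWR F=OBGW D=YOYW B=GRGB
After move 6 (F'): F=BWOG U=BYWG R=ORYR D=BOYW L=YROW
Query: R face = ORYR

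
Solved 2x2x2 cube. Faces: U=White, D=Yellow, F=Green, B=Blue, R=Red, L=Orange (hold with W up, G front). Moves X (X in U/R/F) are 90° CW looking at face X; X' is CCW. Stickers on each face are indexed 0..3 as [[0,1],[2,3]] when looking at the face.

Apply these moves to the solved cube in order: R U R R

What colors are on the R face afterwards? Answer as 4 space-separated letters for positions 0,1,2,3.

Answer: R R B W

Derivation:
After move 1 (R): R=RRRR U=WGWG F=GYGY D=YBYB B=WBWB
After move 2 (U): U=WWGG F=RRGY R=WBRR B=OOWB L=GYOO
After move 3 (R): R=RWRB U=WRGY F=RBGB D=YWYO B=GOWB
After move 4 (R): R=RRBW U=WBGB F=RWGO D=YWYG B=YORB
Query: R face = RRBW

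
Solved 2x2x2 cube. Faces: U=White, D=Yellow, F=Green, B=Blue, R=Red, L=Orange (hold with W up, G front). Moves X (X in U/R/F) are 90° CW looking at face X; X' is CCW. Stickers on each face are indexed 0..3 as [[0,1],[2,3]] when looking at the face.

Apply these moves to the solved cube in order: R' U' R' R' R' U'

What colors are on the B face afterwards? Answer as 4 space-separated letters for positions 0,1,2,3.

Answer: R G B B

Derivation:
After move 1 (R'): R=RRRR U=WBWB F=GWGW D=YGYG B=YBYB
After move 2 (U'): U=BBWW F=OOGW R=GWRR B=RRYB L=YBOO
After move 3 (R'): R=WRGR U=BYWR F=OBGW D=YOYW B=GRGB
After move 4 (R'): R=RRWG U=BGWG F=OYGR D=YBYW B=WROB
After move 5 (R'): R=RGRW U=BOWW F=OGGG D=YYYR B=WRBB
After move 6 (U'): U=OWBW F=YBGG R=OGRW B=RGBB L=WROO
Query: B face = RGBB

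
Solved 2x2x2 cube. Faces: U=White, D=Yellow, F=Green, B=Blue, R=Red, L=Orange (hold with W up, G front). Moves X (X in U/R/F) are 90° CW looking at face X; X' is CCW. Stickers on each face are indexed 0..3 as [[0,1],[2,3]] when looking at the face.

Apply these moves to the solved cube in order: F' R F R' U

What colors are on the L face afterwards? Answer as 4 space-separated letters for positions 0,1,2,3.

Answer: G G O B

Derivation:
After move 1 (F'): F=GGGG U=WWRR R=YRYR D=OOYY L=OWOW
After move 2 (R): R=YYRR U=WGRG F=GOGY D=OBYB B=RBWB
After move 3 (F): F=GGYO U=WGWW R=RYGR D=RYYB L=OOOB
After move 4 (R'): R=YRRG U=WWWR F=GGYW D=RGYO B=BBYB
After move 5 (U): U=WWRW F=YRYW R=BBRG B=OOYB L=GGOB
Query: L face = GGOB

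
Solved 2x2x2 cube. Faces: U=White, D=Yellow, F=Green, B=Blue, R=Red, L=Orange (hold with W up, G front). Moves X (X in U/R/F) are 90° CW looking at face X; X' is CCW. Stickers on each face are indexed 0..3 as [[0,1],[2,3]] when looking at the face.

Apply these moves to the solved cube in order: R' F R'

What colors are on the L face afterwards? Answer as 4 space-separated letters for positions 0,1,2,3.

After move 1 (R'): R=RRRR U=WBWB F=GWGW D=YGYG B=YBYB
After move 2 (F): F=GGWW U=WBOO R=WRBR D=RRYG L=OYOG
After move 3 (R'): R=RRWB U=WYOY F=GBWO D=RGYW B=GBRB
Query: L face = OYOG

Answer: O Y O G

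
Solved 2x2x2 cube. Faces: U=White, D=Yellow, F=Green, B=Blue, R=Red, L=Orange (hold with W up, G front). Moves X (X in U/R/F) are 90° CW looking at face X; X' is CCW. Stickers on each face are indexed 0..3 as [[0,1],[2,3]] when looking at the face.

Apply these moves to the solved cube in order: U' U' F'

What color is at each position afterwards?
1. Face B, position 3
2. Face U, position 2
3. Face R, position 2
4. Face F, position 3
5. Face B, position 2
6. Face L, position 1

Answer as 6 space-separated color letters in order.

After move 1 (U'): U=WWWW F=OOGG R=GGRR B=RRBB L=BBOO
After move 2 (U'): U=WWWW F=BBGG R=OORR B=GGBB L=RROO
After move 3 (F'): F=BGBG U=WWOR R=YOYR D=ROYY L=RWOW
Query 1: B[3] = B
Query 2: U[2] = O
Query 3: R[2] = Y
Query 4: F[3] = G
Query 5: B[2] = B
Query 6: L[1] = W

Answer: B O Y G B W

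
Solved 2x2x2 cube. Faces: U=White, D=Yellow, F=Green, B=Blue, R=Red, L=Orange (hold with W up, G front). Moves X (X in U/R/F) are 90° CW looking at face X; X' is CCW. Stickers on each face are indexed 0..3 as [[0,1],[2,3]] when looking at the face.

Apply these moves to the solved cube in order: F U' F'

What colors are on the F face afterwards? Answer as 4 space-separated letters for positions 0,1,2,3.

After move 1 (F): F=GGGG U=WWOO R=WRWR D=RRYY L=OYOY
After move 2 (U'): U=WOWO F=OYGG R=GGWR B=WRBB L=BBOY
After move 3 (F'): F=YGOG U=WOGW R=RGRR D=BYYY L=BOOW
Query: F face = YGOG

Answer: Y G O G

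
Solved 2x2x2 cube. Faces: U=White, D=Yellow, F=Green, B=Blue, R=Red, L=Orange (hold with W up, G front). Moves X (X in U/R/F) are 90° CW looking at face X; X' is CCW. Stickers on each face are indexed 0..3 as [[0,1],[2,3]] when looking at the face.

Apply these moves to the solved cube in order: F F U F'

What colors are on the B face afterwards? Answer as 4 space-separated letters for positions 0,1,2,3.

Answer: O R B B

Derivation:
After move 1 (F): F=GGGG U=WWOO R=WRWR D=RRYY L=OYOY
After move 2 (F): F=GGGG U=WWYY R=OROR D=WWYY L=OROR
After move 3 (U): U=YWYW F=ORGG R=BBOR B=ORBB L=GGOR
After move 4 (F'): F=RGOG U=YWBO R=WBWR D=GRYY L=GWOY
Query: B face = ORBB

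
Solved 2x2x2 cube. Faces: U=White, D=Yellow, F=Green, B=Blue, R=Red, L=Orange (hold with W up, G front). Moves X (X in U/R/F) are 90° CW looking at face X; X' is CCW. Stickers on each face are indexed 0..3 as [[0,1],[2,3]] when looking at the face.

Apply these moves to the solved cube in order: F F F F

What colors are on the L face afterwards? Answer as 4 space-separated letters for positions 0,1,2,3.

After move 1 (F): F=GGGG U=WWOO R=WRWR D=RRYY L=OYOY
After move 2 (F): F=GGGG U=WWYY R=OROR D=WWYY L=OROR
After move 3 (F): F=GGGG U=WWRR R=YRYR D=OOYY L=OWOW
After move 4 (F): F=GGGG U=WWWW R=RRRR D=YYYY L=OOOO
Query: L face = OOOO

Answer: O O O O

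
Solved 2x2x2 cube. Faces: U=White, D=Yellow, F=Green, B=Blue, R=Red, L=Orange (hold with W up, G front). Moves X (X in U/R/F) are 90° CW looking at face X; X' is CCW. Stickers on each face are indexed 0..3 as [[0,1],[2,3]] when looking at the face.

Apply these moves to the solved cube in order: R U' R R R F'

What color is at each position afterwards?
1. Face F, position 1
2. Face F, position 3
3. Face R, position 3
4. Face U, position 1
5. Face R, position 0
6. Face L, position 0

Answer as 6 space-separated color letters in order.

After move 1 (R): R=RRRR U=WGWG F=GYGY D=YBYB B=WBWB
After move 2 (U'): U=GGWW F=OOGY R=GYRR B=RRWB L=WBOO
After move 3 (R): R=RGRY U=GOWY F=OBGB D=YWYR B=WRGB
After move 4 (R): R=RRYG U=GBWB F=OWGR D=YGYW B=YROB
After move 5 (R): R=YRGR U=GWWR F=OGGW D=YOYY B=BRBB
After move 6 (F'): F=GWOG U=GWYG R=ORYR D=BOYY L=WROW
Query 1: F[1] = W
Query 2: F[3] = G
Query 3: R[3] = R
Query 4: U[1] = W
Query 5: R[0] = O
Query 6: L[0] = W

Answer: W G R W O W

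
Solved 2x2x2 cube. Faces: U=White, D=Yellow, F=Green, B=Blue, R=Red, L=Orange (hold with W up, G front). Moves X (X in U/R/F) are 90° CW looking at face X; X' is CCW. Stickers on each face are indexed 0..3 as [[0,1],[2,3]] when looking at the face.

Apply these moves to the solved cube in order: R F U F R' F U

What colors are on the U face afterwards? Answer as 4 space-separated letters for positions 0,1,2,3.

After move 1 (R): R=RRRR U=WGWG F=GYGY D=YBYB B=WBWB
After move 2 (F): F=GGYY U=WGOO R=WRGR D=RRYB L=OYOB
After move 3 (U): U=OWOG F=WRYY R=WBGR B=OYWB L=GGOB
After move 4 (F): F=YWYR U=OWBG R=OBGR D=GWYB L=GROR
After move 5 (R'): R=BROG U=OWBO F=YWYG D=GWYR B=BYWB
After move 6 (F): F=YYGW U=OWRR R=BROG D=OBYR L=GGOW
After move 7 (U): U=RORW F=BRGW R=BYOG B=GGWB L=YYOW
Query: U face = RORW

Answer: R O R W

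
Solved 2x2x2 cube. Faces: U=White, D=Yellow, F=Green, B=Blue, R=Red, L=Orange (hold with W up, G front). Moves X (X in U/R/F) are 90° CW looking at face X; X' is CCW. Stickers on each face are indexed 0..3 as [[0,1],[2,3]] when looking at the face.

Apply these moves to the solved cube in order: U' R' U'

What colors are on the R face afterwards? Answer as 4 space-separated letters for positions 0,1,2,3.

Answer: O W G R

Derivation:
After move 1 (U'): U=WWWW F=OOGG R=GGRR B=RRBB L=BBOO
After move 2 (R'): R=GRGR U=WBWR F=OWGW D=YOYG B=YRYB
After move 3 (U'): U=BRWW F=BBGW R=OWGR B=GRYB L=YROO
Query: R face = OWGR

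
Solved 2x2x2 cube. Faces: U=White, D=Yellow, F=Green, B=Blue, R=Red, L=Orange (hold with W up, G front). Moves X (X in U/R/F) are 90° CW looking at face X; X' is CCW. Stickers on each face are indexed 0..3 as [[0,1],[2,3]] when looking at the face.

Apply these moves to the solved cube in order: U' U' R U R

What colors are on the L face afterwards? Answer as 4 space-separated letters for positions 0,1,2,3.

After move 1 (U'): U=WWWW F=OOGG R=GGRR B=RRBB L=BBOO
After move 2 (U'): U=WWWW F=BBGG R=OORR B=GGBB L=RROO
After move 3 (R): R=RORO U=WBWG F=BYGY D=YBYG B=WGWB
After move 4 (U): U=WWGB F=ROGY R=WGRO B=RRWB L=BYOO
After move 5 (R): R=RWOG U=WOGY F=RBGG D=YWYR B=BRWB
Query: L face = BYOO

Answer: B Y O O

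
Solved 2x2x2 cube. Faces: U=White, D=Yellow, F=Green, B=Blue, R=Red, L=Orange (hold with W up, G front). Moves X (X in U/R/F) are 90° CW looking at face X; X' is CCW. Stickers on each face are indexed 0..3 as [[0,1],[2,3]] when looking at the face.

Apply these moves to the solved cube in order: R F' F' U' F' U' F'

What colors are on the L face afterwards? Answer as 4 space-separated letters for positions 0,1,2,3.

Answer: O Y O G

Derivation:
After move 1 (R): R=RRRR U=WGWG F=GYGY D=YBYB B=WBWB
After move 2 (F'): F=YYGG U=WGRR R=BRYR D=OOYB L=OGOW
After move 3 (F'): F=YGYG U=WGBY R=OROR D=GWYB L=OROR
After move 4 (U'): U=GYWB F=ORYG R=YGOR B=ORWB L=WBOR
After move 5 (F'): F=RGOY U=GYYO R=WGGR D=BRYB L=WBOW
After move 6 (U'): U=YOGY F=WBOY R=RGGR B=WGWB L=OROW
After move 7 (F'): F=BYWO U=YORG R=RGBR D=RWYB L=OYOG
Query: L face = OYOG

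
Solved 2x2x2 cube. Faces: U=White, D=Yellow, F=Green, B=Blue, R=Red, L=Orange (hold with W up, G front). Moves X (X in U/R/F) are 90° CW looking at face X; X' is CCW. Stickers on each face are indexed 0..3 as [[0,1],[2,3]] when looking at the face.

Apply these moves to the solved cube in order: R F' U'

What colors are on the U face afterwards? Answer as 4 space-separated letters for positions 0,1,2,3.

Answer: G R W R

Derivation:
After move 1 (R): R=RRRR U=WGWG F=GYGY D=YBYB B=WBWB
After move 2 (F'): F=YYGG U=WGRR R=BRYR D=OOYB L=OGOW
After move 3 (U'): U=GRWR F=OGGG R=YYYR B=BRWB L=WBOW
Query: U face = GRWR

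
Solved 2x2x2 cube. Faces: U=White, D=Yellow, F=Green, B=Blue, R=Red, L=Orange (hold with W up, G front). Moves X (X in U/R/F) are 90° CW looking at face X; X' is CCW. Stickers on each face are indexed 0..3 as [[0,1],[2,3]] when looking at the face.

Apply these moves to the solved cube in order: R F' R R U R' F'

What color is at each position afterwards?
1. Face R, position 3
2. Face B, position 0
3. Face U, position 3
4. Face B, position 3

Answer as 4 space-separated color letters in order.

After move 1 (R): R=RRRR U=WGWG F=GYGY D=YBYB B=WBWB
After move 2 (F'): F=YYGG U=WGRR R=BRYR D=OOYB L=OGOW
After move 3 (R): R=YBRR U=WYRG F=YOGB D=OWYW B=RBGB
After move 4 (R): R=RYRB U=WORB F=YWGW D=OGYR B=GBYB
After move 5 (U): U=RWBO F=RYGW R=GBRB B=OGYB L=YWOW
After move 6 (R'): R=BBGR U=RYBO F=RWGO D=OYYW B=RGGB
After move 7 (F'): F=WORG U=RYBG R=YBOR D=WWYW L=YOOB
Query 1: R[3] = R
Query 2: B[0] = R
Query 3: U[3] = G
Query 4: B[3] = B

Answer: R R G B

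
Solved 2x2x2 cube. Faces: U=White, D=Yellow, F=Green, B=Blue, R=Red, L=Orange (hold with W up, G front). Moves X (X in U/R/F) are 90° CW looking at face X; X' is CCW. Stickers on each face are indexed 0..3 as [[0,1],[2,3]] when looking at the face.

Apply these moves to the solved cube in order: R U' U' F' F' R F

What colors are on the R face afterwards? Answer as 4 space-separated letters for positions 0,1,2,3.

After move 1 (R): R=RRRR U=WGWG F=GYGY D=YBYB B=WBWB
After move 2 (U'): U=GGWW F=OOGY R=GYRR B=RRWB L=WBOO
After move 3 (U'): U=GWGW F=WBGY R=OORR B=GYWB L=RROO
After move 4 (F'): F=BYWG U=GWOR R=BOYR D=ROYB L=RWOG
After move 5 (F'): F=YGBW U=GWBY R=OORR D=WGYB L=RROO
After move 6 (R): R=RORO U=GGBW F=YGBB D=WWYG B=YYWB
After move 7 (F): F=BYBG U=GGOR R=BOWO D=RRYG L=RWOW
Query: R face = BOWO

Answer: B O W O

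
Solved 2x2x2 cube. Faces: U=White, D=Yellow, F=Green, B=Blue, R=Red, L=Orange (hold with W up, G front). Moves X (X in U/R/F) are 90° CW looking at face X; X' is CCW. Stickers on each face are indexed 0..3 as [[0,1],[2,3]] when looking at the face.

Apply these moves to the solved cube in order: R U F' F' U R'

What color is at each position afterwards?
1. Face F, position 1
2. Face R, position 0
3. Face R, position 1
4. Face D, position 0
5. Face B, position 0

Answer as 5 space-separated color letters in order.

Answer: W O R G B

Derivation:
After move 1 (R): R=RRRR U=WGWG F=GYGY D=YBYB B=WBWB
After move 2 (U): U=WWGG F=RRGY R=WBRR B=OOWB L=GYOO
After move 3 (F'): F=RYRG U=WWWR R=BBYR D=YOYB L=GGOG
After move 4 (F'): F=YGRR U=WWBY R=OBYR D=GGYB L=GROW
After move 5 (U): U=BWYW F=OBRR R=OOYR B=GRWB L=YGOW
After move 6 (R'): R=OROY U=BWYG F=OWRW D=GBYR B=BRGB
Query 1: F[1] = W
Query 2: R[0] = O
Query 3: R[1] = R
Query 4: D[0] = G
Query 5: B[0] = B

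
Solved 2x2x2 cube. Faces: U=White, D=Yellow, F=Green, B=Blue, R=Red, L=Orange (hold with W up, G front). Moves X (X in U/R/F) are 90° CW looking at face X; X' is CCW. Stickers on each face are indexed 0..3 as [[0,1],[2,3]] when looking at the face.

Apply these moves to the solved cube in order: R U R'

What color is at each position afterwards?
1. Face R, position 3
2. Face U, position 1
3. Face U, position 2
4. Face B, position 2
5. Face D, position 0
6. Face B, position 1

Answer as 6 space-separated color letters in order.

Answer: R W G B Y O

Derivation:
After move 1 (R): R=RRRR U=WGWG F=GYGY D=YBYB B=WBWB
After move 2 (U): U=WWGG F=RRGY R=WBRR B=OOWB L=GYOO
After move 3 (R'): R=BRWR U=WWGO F=RWGG D=YRYY B=BOBB
Query 1: R[3] = R
Query 2: U[1] = W
Query 3: U[2] = G
Query 4: B[2] = B
Query 5: D[0] = Y
Query 6: B[1] = O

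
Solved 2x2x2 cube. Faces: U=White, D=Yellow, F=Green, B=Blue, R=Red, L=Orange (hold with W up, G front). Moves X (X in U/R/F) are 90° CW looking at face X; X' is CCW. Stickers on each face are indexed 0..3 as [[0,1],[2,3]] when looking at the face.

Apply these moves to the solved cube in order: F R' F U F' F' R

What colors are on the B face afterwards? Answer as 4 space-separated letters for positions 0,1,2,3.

Answer: W R W B

Derivation:
After move 1 (F): F=GGGG U=WWOO R=WRWR D=RRYY L=OYOY
After move 2 (R'): R=RRWW U=WBOB F=GWGO D=RGYG B=YBRB
After move 3 (F): F=GGOW U=WBYY R=ORBW D=WRYG L=OROG
After move 4 (U): U=YWYB F=OROW R=YBBW B=ORRB L=GGOG
After move 5 (F'): F=RWOO U=YWYB R=RBWW D=GGYG L=GBOY
After move 6 (F'): F=WORO U=YWRW R=GBGW D=BYYG L=GBOY
After move 7 (R): R=GGWB U=YORO F=WYRG D=BRYO B=WRWB
Query: B face = WRWB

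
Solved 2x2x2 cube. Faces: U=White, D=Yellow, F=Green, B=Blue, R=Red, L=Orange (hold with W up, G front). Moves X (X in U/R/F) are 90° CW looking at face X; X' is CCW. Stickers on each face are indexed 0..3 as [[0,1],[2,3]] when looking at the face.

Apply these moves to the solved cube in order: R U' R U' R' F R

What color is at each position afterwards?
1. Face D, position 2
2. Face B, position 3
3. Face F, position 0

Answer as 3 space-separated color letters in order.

Answer: Y B G

Derivation:
After move 1 (R): R=RRRR U=WGWG F=GYGY D=YBYB B=WBWB
After move 2 (U'): U=GGWW F=OOGY R=GYRR B=RRWB L=WBOO
After move 3 (R): R=RGRY U=GOWY F=OBGB D=YWYR B=WRGB
After move 4 (U'): U=OYGW F=WBGB R=OBRY B=RGGB L=WROO
After move 5 (R'): R=BYOR U=OGGR F=WYGW D=YBYB B=RGWB
After move 6 (F): F=GWWY U=OGOR R=GYRR D=OBYB L=WYOB
After move 7 (R): R=RGRY U=OWOY F=GBWB D=OWYR B=RGGB
Query 1: D[2] = Y
Query 2: B[3] = B
Query 3: F[0] = G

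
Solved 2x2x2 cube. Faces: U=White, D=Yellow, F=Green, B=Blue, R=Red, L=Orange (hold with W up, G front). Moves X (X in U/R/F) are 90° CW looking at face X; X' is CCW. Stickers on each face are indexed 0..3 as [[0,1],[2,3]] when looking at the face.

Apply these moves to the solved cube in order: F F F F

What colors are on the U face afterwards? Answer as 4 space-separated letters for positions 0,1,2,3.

After move 1 (F): F=GGGG U=WWOO R=WRWR D=RRYY L=OYOY
After move 2 (F): F=GGGG U=WWYY R=OROR D=WWYY L=OROR
After move 3 (F): F=GGGG U=WWRR R=YRYR D=OOYY L=OWOW
After move 4 (F): F=GGGG U=WWWW R=RRRR D=YYYY L=OOOO
Query: U face = WWWW

Answer: W W W W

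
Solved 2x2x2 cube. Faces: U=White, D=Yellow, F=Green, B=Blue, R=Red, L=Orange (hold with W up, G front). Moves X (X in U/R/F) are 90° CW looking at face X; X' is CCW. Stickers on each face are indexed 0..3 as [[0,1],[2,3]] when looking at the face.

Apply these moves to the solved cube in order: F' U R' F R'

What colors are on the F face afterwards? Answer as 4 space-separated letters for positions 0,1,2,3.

Answer: G B W G

Derivation:
After move 1 (F'): F=GGGG U=WWRR R=YRYR D=OOYY L=OWOW
After move 2 (U): U=RWRW F=YRGG R=BBYR B=OWBB L=GGOW
After move 3 (R'): R=BRBY U=RBRO F=YWGW D=ORYG B=YWOB
After move 4 (F): F=GYWW U=RBWG R=RROY D=BBYG L=GOOR
After move 5 (R'): R=RYRO U=ROWY F=GBWG D=BYYW B=GWBB
Query: F face = GBWG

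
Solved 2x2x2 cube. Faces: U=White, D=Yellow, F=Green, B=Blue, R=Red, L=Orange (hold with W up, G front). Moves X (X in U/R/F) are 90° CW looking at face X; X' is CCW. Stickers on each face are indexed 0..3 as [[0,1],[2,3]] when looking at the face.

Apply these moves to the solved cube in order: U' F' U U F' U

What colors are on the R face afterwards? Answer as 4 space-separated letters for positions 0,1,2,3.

Answer: O G B R

Derivation:
After move 1 (U'): U=WWWW F=OOGG R=GGRR B=RRBB L=BBOO
After move 2 (F'): F=OGOG U=WWGR R=YGYR D=BOYY L=BWOW
After move 3 (U): U=GWRW F=YGOG R=RRYR B=BWBB L=OGOW
After move 4 (U): U=RGWW F=RROG R=BWYR B=OGBB L=YGOW
After move 5 (F'): F=RGRO U=RGBY R=OWBR D=GWYY L=YWOW
After move 6 (U): U=BRYG F=OWRO R=OGBR B=YWBB L=RGOW
Query: R face = OGBR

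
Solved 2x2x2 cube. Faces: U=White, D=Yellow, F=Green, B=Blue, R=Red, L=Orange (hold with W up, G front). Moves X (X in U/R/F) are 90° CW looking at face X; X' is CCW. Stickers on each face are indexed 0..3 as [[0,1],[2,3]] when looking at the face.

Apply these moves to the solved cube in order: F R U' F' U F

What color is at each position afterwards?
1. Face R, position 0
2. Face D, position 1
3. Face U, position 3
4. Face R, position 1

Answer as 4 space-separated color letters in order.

Answer: R W Y W

Derivation:
After move 1 (F): F=GGGG U=WWOO R=WRWR D=RRYY L=OYOY
After move 2 (R): R=WWRR U=WGOG F=GRGY D=RBYB B=OBWB
After move 3 (U'): U=GGWO F=OYGY R=GRRR B=WWWB L=OBOY
After move 4 (F'): F=YYOG U=GGGR R=BRRR D=BYYB L=OOOW
After move 5 (U): U=GGRG F=BROG R=WWRR B=OOWB L=YYOW
After move 6 (F): F=OBGR U=GGWY R=RWGR D=RWYB L=YBOY
Query 1: R[0] = R
Query 2: D[1] = W
Query 3: U[3] = Y
Query 4: R[1] = W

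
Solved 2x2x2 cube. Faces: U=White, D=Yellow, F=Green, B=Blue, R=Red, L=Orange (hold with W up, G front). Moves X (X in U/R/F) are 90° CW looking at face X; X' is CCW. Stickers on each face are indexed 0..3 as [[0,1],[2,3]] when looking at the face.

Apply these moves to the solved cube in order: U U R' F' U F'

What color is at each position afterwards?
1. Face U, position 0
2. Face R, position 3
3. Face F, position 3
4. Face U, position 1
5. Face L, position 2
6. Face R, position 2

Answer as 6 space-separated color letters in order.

After move 1 (U): U=WWWW F=RRGG R=BBRR B=OOBB L=GGOO
After move 2 (U): U=WWWW F=BBGG R=OORR B=GGBB L=RROO
After move 3 (R'): R=OROR U=WBWG F=BWGW D=YBYG B=YGYB
After move 4 (F'): F=WWBG U=WBOO R=BRYR D=ROYG L=RGOW
After move 5 (U): U=OWOB F=BRBG R=YGYR B=RGYB L=WWOW
After move 6 (F'): F=RGBB U=OWYY R=OGRR D=WWYG L=WBOO
Query 1: U[0] = O
Query 2: R[3] = R
Query 3: F[3] = B
Query 4: U[1] = W
Query 5: L[2] = O
Query 6: R[2] = R

Answer: O R B W O R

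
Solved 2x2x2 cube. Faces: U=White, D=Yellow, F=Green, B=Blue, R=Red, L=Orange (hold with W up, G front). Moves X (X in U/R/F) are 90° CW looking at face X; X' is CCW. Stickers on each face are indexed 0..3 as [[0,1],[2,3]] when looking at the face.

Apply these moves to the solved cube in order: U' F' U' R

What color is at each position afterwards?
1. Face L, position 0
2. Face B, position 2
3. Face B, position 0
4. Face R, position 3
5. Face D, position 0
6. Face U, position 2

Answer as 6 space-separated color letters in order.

Answer: R R G G B W

Derivation:
After move 1 (U'): U=WWWW F=OOGG R=GGRR B=RRBB L=BBOO
After move 2 (F'): F=OGOG U=WWGR R=YGYR D=BOYY L=BWOW
After move 3 (U'): U=WRWG F=BWOG R=OGYR B=YGBB L=RROW
After move 4 (R): R=YORG U=WWWG F=BOOY D=BBYY B=GGRB
Query 1: L[0] = R
Query 2: B[2] = R
Query 3: B[0] = G
Query 4: R[3] = G
Query 5: D[0] = B
Query 6: U[2] = W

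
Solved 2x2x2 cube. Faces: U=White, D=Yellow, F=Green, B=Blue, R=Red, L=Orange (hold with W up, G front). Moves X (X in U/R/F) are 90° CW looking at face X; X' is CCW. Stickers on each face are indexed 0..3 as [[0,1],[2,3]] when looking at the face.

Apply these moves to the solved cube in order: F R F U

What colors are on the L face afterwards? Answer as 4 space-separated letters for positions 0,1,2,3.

Answer: G G O B

Derivation:
After move 1 (F): F=GGGG U=WWOO R=WRWR D=RRYY L=OYOY
After move 2 (R): R=WWRR U=WGOG F=GRGY D=RBYB B=OBWB
After move 3 (F): F=GGYR U=WGYY R=OWGR D=RWYB L=OROB
After move 4 (U): U=YWYG F=OWYR R=OBGR B=ORWB L=GGOB
Query: L face = GGOB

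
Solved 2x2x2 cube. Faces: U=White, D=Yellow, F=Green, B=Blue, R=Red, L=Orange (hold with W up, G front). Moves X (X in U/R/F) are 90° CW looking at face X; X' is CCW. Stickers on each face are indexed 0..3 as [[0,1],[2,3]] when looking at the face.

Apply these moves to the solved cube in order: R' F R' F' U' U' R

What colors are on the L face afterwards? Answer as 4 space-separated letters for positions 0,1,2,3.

Answer: G R O O

Derivation:
After move 1 (R'): R=RRRR U=WBWB F=GWGW D=YGYG B=YBYB
After move 2 (F): F=GGWW U=WBOO R=WRBR D=RRYG L=OYOG
After move 3 (R'): R=RRWB U=WYOY F=GBWO D=RGYW B=GBRB
After move 4 (F'): F=BOGW U=WYRW R=GRRB D=YGYW L=OYOO
After move 5 (U'): U=YWWR F=OYGW R=BORB B=GRRB L=GBOO
After move 6 (U'): U=WRYW F=GBGW R=OYRB B=BORB L=GROO
After move 7 (R): R=ROBY U=WBYW F=GGGW D=YRYB B=WORB
Query: L face = GROO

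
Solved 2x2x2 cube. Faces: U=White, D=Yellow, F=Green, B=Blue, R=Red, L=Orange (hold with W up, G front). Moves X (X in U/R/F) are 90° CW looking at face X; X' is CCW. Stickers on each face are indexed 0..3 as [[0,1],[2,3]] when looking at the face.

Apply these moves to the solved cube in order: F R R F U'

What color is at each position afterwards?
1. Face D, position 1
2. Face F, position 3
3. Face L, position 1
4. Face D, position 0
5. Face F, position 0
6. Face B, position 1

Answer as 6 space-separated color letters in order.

Answer: R B B R O W

Derivation:
After move 1 (F): F=GGGG U=WWOO R=WRWR D=RRYY L=OYOY
After move 2 (R): R=WWRR U=WGOG F=GRGY D=RBYB B=OBWB
After move 3 (R): R=RWRW U=WROY F=GBGB D=RWYO B=GBGB
After move 4 (F): F=GGBB U=WRYY R=OWYW D=RRYO L=OROW
After move 5 (U'): U=RYWY F=ORBB R=GGYW B=OWGB L=GBOW
Query 1: D[1] = R
Query 2: F[3] = B
Query 3: L[1] = B
Query 4: D[0] = R
Query 5: F[0] = O
Query 6: B[1] = W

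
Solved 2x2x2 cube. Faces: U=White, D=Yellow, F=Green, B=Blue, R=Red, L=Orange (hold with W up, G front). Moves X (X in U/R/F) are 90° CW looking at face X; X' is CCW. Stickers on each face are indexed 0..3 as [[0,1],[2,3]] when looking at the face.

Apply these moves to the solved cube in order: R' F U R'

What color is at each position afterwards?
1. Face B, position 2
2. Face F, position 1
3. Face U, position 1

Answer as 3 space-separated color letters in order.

After move 1 (R'): R=RRRR U=WBWB F=GWGW D=YGYG B=YBYB
After move 2 (F): F=GGWW U=WBOO R=WRBR D=RRYG L=OYOG
After move 3 (U): U=OWOB F=WRWW R=YBBR B=OYYB L=GGOG
After move 4 (R'): R=BRYB U=OYOO F=WWWB D=RRYW B=GYRB
Query 1: B[2] = R
Query 2: F[1] = W
Query 3: U[1] = Y

Answer: R W Y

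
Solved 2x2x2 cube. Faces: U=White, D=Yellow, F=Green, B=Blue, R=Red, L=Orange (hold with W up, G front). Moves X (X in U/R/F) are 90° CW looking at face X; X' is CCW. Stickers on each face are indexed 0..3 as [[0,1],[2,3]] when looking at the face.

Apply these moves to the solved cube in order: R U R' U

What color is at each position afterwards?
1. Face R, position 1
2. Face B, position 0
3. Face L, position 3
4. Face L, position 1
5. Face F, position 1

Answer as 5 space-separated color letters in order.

After move 1 (R): R=RRRR U=WGWG F=GYGY D=YBYB B=WBWB
After move 2 (U): U=WWGG F=RRGY R=WBRR B=OOWB L=GYOO
After move 3 (R'): R=BRWR U=WWGO F=RWGG D=YRYY B=BOBB
After move 4 (U): U=GWOW F=BRGG R=BOWR B=GYBB L=RWOO
Query 1: R[1] = O
Query 2: B[0] = G
Query 3: L[3] = O
Query 4: L[1] = W
Query 5: F[1] = R

Answer: O G O W R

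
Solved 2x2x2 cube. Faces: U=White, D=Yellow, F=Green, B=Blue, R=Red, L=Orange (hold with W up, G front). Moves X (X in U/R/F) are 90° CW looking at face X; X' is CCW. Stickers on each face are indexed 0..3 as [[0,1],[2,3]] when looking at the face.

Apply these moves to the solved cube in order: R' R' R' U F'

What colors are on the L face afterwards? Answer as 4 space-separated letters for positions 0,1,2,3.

Answer: G G O G

Derivation:
After move 1 (R'): R=RRRR U=WBWB F=GWGW D=YGYG B=YBYB
After move 2 (R'): R=RRRR U=WYWY F=GBGB D=YWYW B=GBGB
After move 3 (R'): R=RRRR U=WGWG F=GYGY D=YBYB B=WBWB
After move 4 (U): U=WWGG F=RRGY R=WBRR B=OOWB L=GYOO
After move 5 (F'): F=RYRG U=WWWR R=BBYR D=YOYB L=GGOG
Query: L face = GGOG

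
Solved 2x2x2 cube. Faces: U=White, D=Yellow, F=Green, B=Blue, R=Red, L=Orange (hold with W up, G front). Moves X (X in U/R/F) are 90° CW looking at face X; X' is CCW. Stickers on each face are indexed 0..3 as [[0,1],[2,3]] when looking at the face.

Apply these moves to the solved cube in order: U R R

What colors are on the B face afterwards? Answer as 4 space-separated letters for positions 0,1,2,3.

Answer: G O R B

Derivation:
After move 1 (U): U=WWWW F=RRGG R=BBRR B=OOBB L=GGOO
After move 2 (R): R=RBRB U=WRWG F=RYGY D=YBYO B=WOWB
After move 3 (R): R=RRBB U=WYWY F=RBGO D=YWYW B=GORB
Query: B face = GORB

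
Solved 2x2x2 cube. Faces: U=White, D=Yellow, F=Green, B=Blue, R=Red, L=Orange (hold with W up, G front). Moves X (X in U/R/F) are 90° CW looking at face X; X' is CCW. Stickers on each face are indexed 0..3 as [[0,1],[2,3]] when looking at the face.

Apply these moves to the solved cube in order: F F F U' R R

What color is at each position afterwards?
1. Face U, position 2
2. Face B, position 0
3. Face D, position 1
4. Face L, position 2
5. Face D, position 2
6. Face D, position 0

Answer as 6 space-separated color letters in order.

After move 1 (F): F=GGGG U=WWOO R=WRWR D=RRYY L=OYOY
After move 2 (F): F=GGGG U=WWYY R=OROR D=WWYY L=OROR
After move 3 (F): F=GGGG U=WWRR R=YRYR D=OOYY L=OWOW
After move 4 (U'): U=WRWR F=OWGG R=GGYR B=YRBB L=BBOW
After move 5 (R): R=YGRG U=WWWG F=OOGY D=OBYY B=RRRB
After move 6 (R): R=RYGG U=WOWY F=OBGY D=ORYR B=GRWB
Query 1: U[2] = W
Query 2: B[0] = G
Query 3: D[1] = R
Query 4: L[2] = O
Query 5: D[2] = Y
Query 6: D[0] = O

Answer: W G R O Y O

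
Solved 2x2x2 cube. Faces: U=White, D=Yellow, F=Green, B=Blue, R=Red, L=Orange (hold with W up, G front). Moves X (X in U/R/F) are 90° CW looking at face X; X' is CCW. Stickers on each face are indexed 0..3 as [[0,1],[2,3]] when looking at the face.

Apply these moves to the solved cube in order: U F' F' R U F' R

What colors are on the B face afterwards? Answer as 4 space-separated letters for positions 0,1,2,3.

Answer: R R W B

Derivation:
After move 1 (U): U=WWWW F=RRGG R=BBRR B=OOBB L=GGOO
After move 2 (F'): F=RGRG U=WWBR R=YBYR D=GOYY L=GWOW
After move 3 (F'): F=GGRR U=WWYY R=OBGR D=WWYY L=GROB
After move 4 (R): R=GORB U=WGYR F=GWRY D=WBYO B=YOWB
After move 5 (U): U=YWRG F=GORY R=YORB B=GRWB L=GWOB
After move 6 (F'): F=OYGR U=YWYR R=BOWB D=WBYO L=GGOR
After move 7 (R): R=WBBO U=YYYR F=OBGO D=WWYG B=RRWB
Query: B face = RRWB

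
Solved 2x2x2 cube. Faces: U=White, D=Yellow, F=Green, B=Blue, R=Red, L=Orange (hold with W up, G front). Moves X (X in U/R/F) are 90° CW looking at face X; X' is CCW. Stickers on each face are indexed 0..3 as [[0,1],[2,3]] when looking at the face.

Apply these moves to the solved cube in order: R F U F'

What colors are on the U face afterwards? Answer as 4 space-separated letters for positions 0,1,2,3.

After move 1 (R): R=RRRR U=WGWG F=GYGY D=YBYB B=WBWB
After move 2 (F): F=GGYY U=WGOO R=WRGR D=RRYB L=OYOB
After move 3 (U): U=OWOG F=WRYY R=WBGR B=OYWB L=GGOB
After move 4 (F'): F=RYWY U=OWWG R=RBRR D=GBYB L=GGOO
Query: U face = OWWG

Answer: O W W G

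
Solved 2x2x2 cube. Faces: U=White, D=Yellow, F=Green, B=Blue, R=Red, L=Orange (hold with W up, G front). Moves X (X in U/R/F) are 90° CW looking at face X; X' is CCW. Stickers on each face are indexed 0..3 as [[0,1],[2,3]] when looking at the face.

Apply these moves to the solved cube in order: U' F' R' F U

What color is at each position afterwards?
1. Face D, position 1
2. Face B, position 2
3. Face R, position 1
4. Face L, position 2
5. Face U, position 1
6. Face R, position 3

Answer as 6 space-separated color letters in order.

Answer: G O R O W Y

Derivation:
After move 1 (U'): U=WWWW F=OOGG R=GGRR B=RRBB L=BBOO
After move 2 (F'): F=OGOG U=WWGR R=YGYR D=BOYY L=BWOW
After move 3 (R'): R=GRYY U=WBGR F=OWOR D=BGYG B=YROB
After move 4 (F): F=OORW U=WBWW R=GRRY D=YGYG L=BBOG
After move 5 (U): U=WWWB F=GRRW R=YRRY B=BBOB L=OOOG
Query 1: D[1] = G
Query 2: B[2] = O
Query 3: R[1] = R
Query 4: L[2] = O
Query 5: U[1] = W
Query 6: R[3] = Y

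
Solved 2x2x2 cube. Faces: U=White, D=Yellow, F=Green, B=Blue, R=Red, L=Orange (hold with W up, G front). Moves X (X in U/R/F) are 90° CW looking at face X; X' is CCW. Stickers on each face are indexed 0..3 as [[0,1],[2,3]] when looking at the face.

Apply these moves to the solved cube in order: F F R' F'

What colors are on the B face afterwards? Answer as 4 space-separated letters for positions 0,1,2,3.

After move 1 (F): F=GGGG U=WWOO R=WRWR D=RRYY L=OYOY
After move 2 (F): F=GGGG U=WWYY R=OROR D=WWYY L=OROR
After move 3 (R'): R=RROO U=WBYB F=GWGY D=WGYG B=YBWB
After move 4 (F'): F=WYGG U=WBRO R=GRWO D=RRYG L=OBOY
Query: B face = YBWB

Answer: Y B W B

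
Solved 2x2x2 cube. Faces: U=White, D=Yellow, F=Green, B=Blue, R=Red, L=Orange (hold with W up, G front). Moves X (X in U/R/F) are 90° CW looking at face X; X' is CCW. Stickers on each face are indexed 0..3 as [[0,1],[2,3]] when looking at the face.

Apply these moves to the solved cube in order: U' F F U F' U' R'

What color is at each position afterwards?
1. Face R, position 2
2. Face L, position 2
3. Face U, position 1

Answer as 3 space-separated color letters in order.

Answer: G O B

Derivation:
After move 1 (U'): U=WWWW F=OOGG R=GGRR B=RRBB L=BBOO
After move 2 (F): F=GOGO U=WWOB R=WGWR D=RGYY L=BYOY
After move 3 (F): F=GGOO U=WWYY R=OGBR D=WWYY L=BROG
After move 4 (U): U=YWYW F=OGOO R=RRBR B=BRBB L=GGOG
After move 5 (F'): F=GOOO U=YWRB R=WRWR D=GGYY L=GWOY
After move 6 (U'): U=WBYR F=GWOO R=GOWR B=WRBB L=BROY
After move 7 (R'): R=ORGW U=WBYW F=GBOR D=GWYO B=YRGB
Query 1: R[2] = G
Query 2: L[2] = O
Query 3: U[1] = B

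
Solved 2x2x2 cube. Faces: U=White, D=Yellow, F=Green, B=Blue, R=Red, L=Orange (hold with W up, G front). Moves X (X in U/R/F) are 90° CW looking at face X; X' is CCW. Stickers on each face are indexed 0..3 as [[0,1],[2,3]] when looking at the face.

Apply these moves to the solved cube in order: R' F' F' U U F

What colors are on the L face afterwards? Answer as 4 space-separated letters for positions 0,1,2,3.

Answer: O B O W

Derivation:
After move 1 (R'): R=RRRR U=WBWB F=GWGW D=YGYG B=YBYB
After move 2 (F'): F=WWGG U=WBRR R=GRYR D=OOYG L=OBOW
After move 3 (F'): F=WGWG U=WBGY R=OROR D=BWYG L=OROR
After move 4 (U): U=GWYB F=ORWG R=YBOR B=ORYB L=WGOR
After move 5 (U): U=YGBW F=YBWG R=OROR B=WGYB L=OROR
After move 6 (F): F=WYGB U=YGRR R=BRWR D=OOYG L=OBOW
Query: L face = OBOW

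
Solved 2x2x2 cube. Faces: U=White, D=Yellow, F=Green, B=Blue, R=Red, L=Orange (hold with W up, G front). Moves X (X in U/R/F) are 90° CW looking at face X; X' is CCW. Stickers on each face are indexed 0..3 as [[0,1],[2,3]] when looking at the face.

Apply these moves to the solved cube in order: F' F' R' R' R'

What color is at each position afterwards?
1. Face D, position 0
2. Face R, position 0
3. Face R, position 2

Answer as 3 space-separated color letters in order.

Answer: W O R

Derivation:
After move 1 (F'): F=GGGG U=WWRR R=YRYR D=OOYY L=OWOW
After move 2 (F'): F=GGGG U=WWYY R=OROR D=WWYY L=OROR
After move 3 (R'): R=RROO U=WBYB F=GWGY D=WGYG B=YBWB
After move 4 (R'): R=RORO U=WWYY F=GBGB D=WWYY B=GBGB
After move 5 (R'): R=OORR U=WGYG F=GWGY D=WBYB B=YBWB
Query 1: D[0] = W
Query 2: R[0] = O
Query 3: R[2] = R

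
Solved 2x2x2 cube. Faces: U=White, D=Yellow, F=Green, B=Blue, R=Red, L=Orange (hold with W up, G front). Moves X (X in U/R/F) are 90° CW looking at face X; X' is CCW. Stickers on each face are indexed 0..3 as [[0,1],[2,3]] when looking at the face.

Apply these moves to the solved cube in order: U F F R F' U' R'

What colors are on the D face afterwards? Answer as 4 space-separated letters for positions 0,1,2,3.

After move 1 (U): U=WWWW F=RRGG R=BBRR B=OOBB L=GGOO
After move 2 (F): F=GRGR U=WWOG R=WBWR D=RBYY L=GYOY
After move 3 (F): F=GGRR U=WWYY R=OBGR D=WWYY L=GROB
After move 4 (R): R=GORB U=WGYR F=GWRY D=WBYO B=YOWB
After move 5 (F'): F=WYGR U=WGGR R=BOWB D=RBYO L=GROY
After move 6 (U'): U=GRWG F=GRGR R=WYWB B=BOWB L=YOOY
After move 7 (R'): R=YBWW U=GWWB F=GRGG D=RRYR B=OOBB
Query: D face = RRYR

Answer: R R Y R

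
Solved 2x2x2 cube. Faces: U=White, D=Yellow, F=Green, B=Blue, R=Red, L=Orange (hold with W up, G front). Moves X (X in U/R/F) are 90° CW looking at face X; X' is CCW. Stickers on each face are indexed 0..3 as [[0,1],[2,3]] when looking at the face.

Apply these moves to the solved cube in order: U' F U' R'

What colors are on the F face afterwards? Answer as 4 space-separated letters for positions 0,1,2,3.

Answer: B B G O

Derivation:
After move 1 (U'): U=WWWW F=OOGG R=GGRR B=RRBB L=BBOO
After move 2 (F): F=GOGO U=WWOB R=WGWR D=RGYY L=BYOY
After move 3 (U'): U=WBWO F=BYGO R=GOWR B=WGBB L=RROY
After move 4 (R'): R=ORGW U=WBWW F=BBGO D=RYYO B=YGGB
Query: F face = BBGO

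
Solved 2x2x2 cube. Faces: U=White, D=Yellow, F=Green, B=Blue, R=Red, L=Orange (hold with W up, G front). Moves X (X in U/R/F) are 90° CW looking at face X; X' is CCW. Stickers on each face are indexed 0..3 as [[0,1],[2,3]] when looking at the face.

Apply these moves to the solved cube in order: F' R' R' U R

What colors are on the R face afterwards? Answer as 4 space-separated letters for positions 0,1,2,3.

Answer: R G Y B

Derivation:
After move 1 (F'): F=GGGG U=WWRR R=YRYR D=OOYY L=OWOW
After move 2 (R'): R=RRYY U=WBRB F=GWGR D=OGYG B=YBOB
After move 3 (R'): R=RYRY U=WORY F=GBGB D=OWYR B=GBGB
After move 4 (U): U=RWYO F=RYGB R=GBRY B=OWGB L=GBOW
After move 5 (R): R=RGYB U=RYYB F=RWGR D=OGYO B=OWWB
Query: R face = RGYB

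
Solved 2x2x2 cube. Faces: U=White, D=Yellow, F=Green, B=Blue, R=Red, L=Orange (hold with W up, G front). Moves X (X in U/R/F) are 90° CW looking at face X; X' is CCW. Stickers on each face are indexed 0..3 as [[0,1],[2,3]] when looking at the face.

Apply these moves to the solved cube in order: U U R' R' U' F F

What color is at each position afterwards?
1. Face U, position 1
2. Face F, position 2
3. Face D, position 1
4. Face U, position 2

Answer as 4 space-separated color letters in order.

After move 1 (U): U=WWWW F=RRGG R=BBRR B=OOBB L=GGOO
After move 2 (U): U=WWWW F=BBGG R=OORR B=GGBB L=RROO
After move 3 (R'): R=OROR U=WBWG F=BWGW D=YBYG B=YGYB
After move 4 (R'): R=RROO U=WYWY F=BBGG D=YWYW B=GGBB
After move 5 (U'): U=YYWW F=RRGG R=BBOO B=RRBB L=GGOO
After move 6 (F): F=GRGR U=YYOG R=WBWO D=OBYW L=GYOW
After move 7 (F): F=GGRR U=YYWY R=OBGO D=WWYW L=GOOB
Query 1: U[1] = Y
Query 2: F[2] = R
Query 3: D[1] = W
Query 4: U[2] = W

Answer: Y R W W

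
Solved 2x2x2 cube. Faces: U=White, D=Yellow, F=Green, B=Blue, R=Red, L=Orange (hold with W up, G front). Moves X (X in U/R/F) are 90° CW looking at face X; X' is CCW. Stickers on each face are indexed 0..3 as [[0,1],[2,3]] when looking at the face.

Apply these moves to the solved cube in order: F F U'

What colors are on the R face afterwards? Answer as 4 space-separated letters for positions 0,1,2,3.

After move 1 (F): F=GGGG U=WWOO R=WRWR D=RRYY L=OYOY
After move 2 (F): F=GGGG U=WWYY R=OROR D=WWYY L=OROR
After move 3 (U'): U=WYWY F=ORGG R=GGOR B=ORBB L=BBOR
Query: R face = GGOR

Answer: G G O R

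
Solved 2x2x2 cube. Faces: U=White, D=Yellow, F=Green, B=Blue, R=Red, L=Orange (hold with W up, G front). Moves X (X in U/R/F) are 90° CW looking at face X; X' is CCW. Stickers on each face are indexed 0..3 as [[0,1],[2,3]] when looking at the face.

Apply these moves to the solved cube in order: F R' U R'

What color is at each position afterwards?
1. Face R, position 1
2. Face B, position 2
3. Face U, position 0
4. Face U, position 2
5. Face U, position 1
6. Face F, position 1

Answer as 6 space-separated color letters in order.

Answer: W G O B R W

Derivation:
After move 1 (F): F=GGGG U=WWOO R=WRWR D=RRYY L=OYOY
After move 2 (R'): R=RRWW U=WBOB F=GWGO D=RGYG B=YBRB
After move 3 (U): U=OWBB F=RRGO R=YBWW B=OYRB L=GWOY
After move 4 (R'): R=BWYW U=ORBO F=RWGB D=RRYO B=GYGB
Query 1: R[1] = W
Query 2: B[2] = G
Query 3: U[0] = O
Query 4: U[2] = B
Query 5: U[1] = R
Query 6: F[1] = W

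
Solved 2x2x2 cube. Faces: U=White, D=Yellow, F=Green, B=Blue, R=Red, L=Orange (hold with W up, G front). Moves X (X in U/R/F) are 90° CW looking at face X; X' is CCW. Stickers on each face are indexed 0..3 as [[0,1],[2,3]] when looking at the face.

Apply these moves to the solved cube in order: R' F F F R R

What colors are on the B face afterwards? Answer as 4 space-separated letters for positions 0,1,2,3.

Answer: G B W B

Derivation:
After move 1 (R'): R=RRRR U=WBWB F=GWGW D=YGYG B=YBYB
After move 2 (F): F=GGWW U=WBOO R=WRBR D=RRYG L=OYOG
After move 3 (F): F=WGWG U=WBGY R=OROR D=BWYG L=OROR
After move 4 (F): F=WWGG U=WBRR R=GRYR D=OOYG L=OBOW
After move 5 (R): R=YGRR U=WWRG F=WOGG D=OYYY B=RBBB
After move 6 (R): R=RYRG U=WORG F=WYGY D=OBYR B=GBWB
Query: B face = GBWB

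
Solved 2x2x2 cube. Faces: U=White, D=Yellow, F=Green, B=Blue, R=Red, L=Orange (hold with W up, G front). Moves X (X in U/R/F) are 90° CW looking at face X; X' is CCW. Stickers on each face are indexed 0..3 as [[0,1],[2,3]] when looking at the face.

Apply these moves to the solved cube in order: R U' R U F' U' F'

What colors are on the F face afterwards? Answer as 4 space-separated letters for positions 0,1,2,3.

After move 1 (R): R=RRRR U=WGWG F=GYGY D=YBYB B=WBWB
After move 2 (U'): U=GGWW F=OOGY R=GYRR B=RRWB L=WBOO
After move 3 (R): R=RGRY U=GOWY F=OBGB D=YWYR B=WRGB
After move 4 (U): U=WGYO F=RGGB R=WRRY B=WBGB L=OBOO
After move 5 (F'): F=GBRG U=WGWR R=WRYY D=BOYR L=OOOY
After move 6 (U'): U=GRWW F=OORG R=GBYY B=WRGB L=WBOY
After move 7 (F'): F=OGOR U=GRGY R=OBBY D=BYYR L=WWOW
Query: F face = OGOR

Answer: O G O R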